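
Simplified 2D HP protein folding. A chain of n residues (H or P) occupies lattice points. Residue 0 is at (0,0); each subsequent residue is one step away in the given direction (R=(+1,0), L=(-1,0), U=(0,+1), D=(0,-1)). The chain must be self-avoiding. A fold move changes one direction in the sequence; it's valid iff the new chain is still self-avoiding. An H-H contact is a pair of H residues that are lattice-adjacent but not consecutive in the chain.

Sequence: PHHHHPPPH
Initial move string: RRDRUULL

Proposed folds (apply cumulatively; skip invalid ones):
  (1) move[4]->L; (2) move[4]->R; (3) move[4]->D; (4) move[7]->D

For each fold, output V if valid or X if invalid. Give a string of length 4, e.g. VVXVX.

Answer: XXXX

Derivation:
Initial: RRDRUULL -> [(0, 0), (1, 0), (2, 0), (2, -1), (3, -1), (3, 0), (3, 1), (2, 1), (1, 1)]
Fold 1: move[4]->L => RRDRLULL INVALID (collision), skipped
Fold 2: move[4]->R => RRDRRULL INVALID (collision), skipped
Fold 3: move[4]->D => RRDRDULL INVALID (collision), skipped
Fold 4: move[7]->D => RRDRUULD INVALID (collision), skipped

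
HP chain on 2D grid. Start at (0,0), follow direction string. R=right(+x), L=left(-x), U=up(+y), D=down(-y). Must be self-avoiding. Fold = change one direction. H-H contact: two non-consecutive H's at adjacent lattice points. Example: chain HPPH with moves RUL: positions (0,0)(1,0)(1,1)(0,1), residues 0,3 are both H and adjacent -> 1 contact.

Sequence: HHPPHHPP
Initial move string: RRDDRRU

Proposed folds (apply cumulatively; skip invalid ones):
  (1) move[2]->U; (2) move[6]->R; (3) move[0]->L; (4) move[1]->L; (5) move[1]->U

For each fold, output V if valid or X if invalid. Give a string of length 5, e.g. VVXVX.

Initial: RRDDRRU -> [(0, 0), (1, 0), (2, 0), (2, -1), (2, -2), (3, -2), (4, -2), (4, -1)]
Fold 1: move[2]->U => RRUDRRU INVALID (collision), skipped
Fold 2: move[6]->R => RRDDRRR VALID
Fold 3: move[0]->L => LRDDRRR INVALID (collision), skipped
Fold 4: move[1]->L => RLDDRRR INVALID (collision), skipped
Fold 5: move[1]->U => RUDDRRR INVALID (collision), skipped

Answer: XVXXX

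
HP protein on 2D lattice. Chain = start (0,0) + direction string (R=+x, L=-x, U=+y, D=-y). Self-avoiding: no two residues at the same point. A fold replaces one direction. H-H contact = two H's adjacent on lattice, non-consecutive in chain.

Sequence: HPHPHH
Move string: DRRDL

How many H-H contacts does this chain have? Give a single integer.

Answer: 1

Derivation:
Positions: [(0, 0), (0, -1), (1, -1), (2, -1), (2, -2), (1, -2)]
H-H contact: residue 2 @(1,-1) - residue 5 @(1, -2)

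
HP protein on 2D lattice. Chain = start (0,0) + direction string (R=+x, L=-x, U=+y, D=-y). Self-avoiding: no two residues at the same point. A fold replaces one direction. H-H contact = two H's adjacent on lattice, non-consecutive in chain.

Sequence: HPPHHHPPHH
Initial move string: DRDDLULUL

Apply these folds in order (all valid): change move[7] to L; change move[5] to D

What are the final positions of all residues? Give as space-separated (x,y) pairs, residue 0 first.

Initial moves: DRDDLULUL
Fold: move[7]->L => DRDDLULLL (positions: [(0, 0), (0, -1), (1, -1), (1, -2), (1, -3), (0, -3), (0, -2), (-1, -2), (-2, -2), (-3, -2)])
Fold: move[5]->D => DRDDLDLLL (positions: [(0, 0), (0, -1), (1, -1), (1, -2), (1, -3), (0, -3), (0, -4), (-1, -4), (-2, -4), (-3, -4)])

Answer: (0,0) (0,-1) (1,-1) (1,-2) (1,-3) (0,-3) (0,-4) (-1,-4) (-2,-4) (-3,-4)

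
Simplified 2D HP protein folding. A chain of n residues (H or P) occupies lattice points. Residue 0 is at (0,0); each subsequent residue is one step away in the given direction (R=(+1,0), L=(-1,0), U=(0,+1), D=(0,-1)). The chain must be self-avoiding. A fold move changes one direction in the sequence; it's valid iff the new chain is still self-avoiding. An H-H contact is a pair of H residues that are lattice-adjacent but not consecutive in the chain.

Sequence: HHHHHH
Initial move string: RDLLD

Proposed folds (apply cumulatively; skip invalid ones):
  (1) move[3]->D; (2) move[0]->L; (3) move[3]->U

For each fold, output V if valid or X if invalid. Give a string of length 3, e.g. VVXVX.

Answer: VVX

Derivation:
Initial: RDLLD -> [(0, 0), (1, 0), (1, -1), (0, -1), (-1, -1), (-1, -2)]
Fold 1: move[3]->D => RDLDD VALID
Fold 2: move[0]->L => LDLDD VALID
Fold 3: move[3]->U => LDLUD INVALID (collision), skipped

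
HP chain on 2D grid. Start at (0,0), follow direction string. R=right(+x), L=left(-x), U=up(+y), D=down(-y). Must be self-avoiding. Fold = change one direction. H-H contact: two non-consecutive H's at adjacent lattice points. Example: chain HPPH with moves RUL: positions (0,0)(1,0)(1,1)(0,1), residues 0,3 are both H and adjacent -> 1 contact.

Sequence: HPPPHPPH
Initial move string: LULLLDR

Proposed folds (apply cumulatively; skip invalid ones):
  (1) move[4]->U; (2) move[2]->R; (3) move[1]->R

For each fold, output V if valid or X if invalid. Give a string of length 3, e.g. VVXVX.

Initial: LULLLDR -> [(0, 0), (-1, 0), (-1, 1), (-2, 1), (-3, 1), (-4, 1), (-4, 0), (-3, 0)]
Fold 1: move[4]->U => LULLUDR INVALID (collision), skipped
Fold 2: move[2]->R => LURLLDR INVALID (collision), skipped
Fold 3: move[1]->R => LRLLLDR INVALID (collision), skipped

Answer: XXX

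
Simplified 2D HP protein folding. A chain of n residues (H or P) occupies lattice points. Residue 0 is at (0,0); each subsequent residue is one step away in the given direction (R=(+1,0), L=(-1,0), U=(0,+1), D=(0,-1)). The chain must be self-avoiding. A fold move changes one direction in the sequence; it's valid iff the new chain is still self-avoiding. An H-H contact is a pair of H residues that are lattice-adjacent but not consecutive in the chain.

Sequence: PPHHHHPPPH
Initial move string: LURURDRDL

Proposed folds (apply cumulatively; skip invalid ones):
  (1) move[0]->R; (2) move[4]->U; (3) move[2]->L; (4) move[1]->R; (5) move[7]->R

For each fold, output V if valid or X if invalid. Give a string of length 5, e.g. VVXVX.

Answer: VXXVX

Derivation:
Initial: LURURDRDL -> [(0, 0), (-1, 0), (-1, 1), (0, 1), (0, 2), (1, 2), (1, 1), (2, 1), (2, 0), (1, 0)]
Fold 1: move[0]->R => RURURDRDL VALID
Fold 2: move[4]->U => RURUUDRDL INVALID (collision), skipped
Fold 3: move[2]->L => RULURDRDL INVALID (collision), skipped
Fold 4: move[1]->R => RRRURDRDL VALID
Fold 5: move[7]->R => RRRURDRRL INVALID (collision), skipped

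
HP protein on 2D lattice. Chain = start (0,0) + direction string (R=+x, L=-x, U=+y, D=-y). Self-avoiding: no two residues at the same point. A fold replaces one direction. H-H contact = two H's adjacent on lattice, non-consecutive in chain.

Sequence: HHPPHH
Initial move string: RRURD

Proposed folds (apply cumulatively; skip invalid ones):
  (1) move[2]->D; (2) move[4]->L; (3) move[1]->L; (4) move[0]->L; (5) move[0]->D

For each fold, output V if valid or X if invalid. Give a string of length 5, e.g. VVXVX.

Initial: RRURD -> [(0, 0), (1, 0), (2, 0), (2, 1), (3, 1), (3, 0)]
Fold 1: move[2]->D => RRDRD VALID
Fold 2: move[4]->L => RRDRL INVALID (collision), skipped
Fold 3: move[1]->L => RLDRD INVALID (collision), skipped
Fold 4: move[0]->L => LRDRD INVALID (collision), skipped
Fold 5: move[0]->D => DRDRD VALID

Answer: VXXXV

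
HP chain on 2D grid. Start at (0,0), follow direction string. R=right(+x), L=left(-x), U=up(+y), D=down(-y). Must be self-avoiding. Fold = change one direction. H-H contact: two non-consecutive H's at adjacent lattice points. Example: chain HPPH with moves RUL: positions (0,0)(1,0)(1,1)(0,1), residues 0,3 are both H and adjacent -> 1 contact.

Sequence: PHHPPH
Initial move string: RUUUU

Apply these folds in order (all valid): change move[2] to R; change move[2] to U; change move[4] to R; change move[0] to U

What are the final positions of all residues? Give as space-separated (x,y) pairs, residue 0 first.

Answer: (0,0) (0,1) (0,2) (0,3) (0,4) (1,4)

Derivation:
Initial moves: RUUUU
Fold: move[2]->R => RURUU (positions: [(0, 0), (1, 0), (1, 1), (2, 1), (2, 2), (2, 3)])
Fold: move[2]->U => RUUUU (positions: [(0, 0), (1, 0), (1, 1), (1, 2), (1, 3), (1, 4)])
Fold: move[4]->R => RUUUR (positions: [(0, 0), (1, 0), (1, 1), (1, 2), (1, 3), (2, 3)])
Fold: move[0]->U => UUUUR (positions: [(0, 0), (0, 1), (0, 2), (0, 3), (0, 4), (1, 4)])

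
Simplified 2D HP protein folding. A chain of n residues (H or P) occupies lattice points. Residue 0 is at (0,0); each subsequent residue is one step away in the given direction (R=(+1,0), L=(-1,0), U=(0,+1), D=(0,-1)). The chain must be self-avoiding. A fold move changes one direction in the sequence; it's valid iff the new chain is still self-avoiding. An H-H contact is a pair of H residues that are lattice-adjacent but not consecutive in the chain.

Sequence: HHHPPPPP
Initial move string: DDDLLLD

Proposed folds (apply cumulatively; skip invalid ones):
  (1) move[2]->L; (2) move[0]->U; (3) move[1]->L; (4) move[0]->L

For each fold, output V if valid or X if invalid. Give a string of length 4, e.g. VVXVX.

Answer: VXVV

Derivation:
Initial: DDDLLLD -> [(0, 0), (0, -1), (0, -2), (0, -3), (-1, -3), (-2, -3), (-3, -3), (-3, -4)]
Fold 1: move[2]->L => DDLLLLD VALID
Fold 2: move[0]->U => UDLLLLD INVALID (collision), skipped
Fold 3: move[1]->L => DLLLLLD VALID
Fold 4: move[0]->L => LLLLLLD VALID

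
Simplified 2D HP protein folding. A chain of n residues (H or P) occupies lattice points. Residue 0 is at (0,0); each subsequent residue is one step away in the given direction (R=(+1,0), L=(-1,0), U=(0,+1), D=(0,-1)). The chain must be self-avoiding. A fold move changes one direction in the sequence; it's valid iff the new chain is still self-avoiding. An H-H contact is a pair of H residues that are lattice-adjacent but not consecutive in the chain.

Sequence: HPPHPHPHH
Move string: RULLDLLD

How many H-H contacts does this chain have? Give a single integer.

Positions: [(0, 0), (1, 0), (1, 1), (0, 1), (-1, 1), (-1, 0), (-2, 0), (-3, 0), (-3, -1)]
H-H contact: residue 0 @(0,0) - residue 5 @(-1, 0)
H-H contact: residue 0 @(0,0) - residue 3 @(0, 1)

Answer: 2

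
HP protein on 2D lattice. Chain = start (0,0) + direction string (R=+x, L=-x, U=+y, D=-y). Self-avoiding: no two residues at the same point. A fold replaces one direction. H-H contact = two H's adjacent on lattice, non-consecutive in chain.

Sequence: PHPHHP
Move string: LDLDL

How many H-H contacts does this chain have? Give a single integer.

Positions: [(0, 0), (-1, 0), (-1, -1), (-2, -1), (-2, -2), (-3, -2)]
No H-H contacts found.

Answer: 0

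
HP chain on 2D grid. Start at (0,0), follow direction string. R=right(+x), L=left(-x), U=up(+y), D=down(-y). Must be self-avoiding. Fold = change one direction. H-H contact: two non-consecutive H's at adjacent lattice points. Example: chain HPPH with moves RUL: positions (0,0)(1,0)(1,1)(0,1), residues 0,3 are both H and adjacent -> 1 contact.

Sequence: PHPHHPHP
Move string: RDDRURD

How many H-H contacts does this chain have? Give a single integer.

Answer: 0

Derivation:
Positions: [(0, 0), (1, 0), (1, -1), (1, -2), (2, -2), (2, -1), (3, -1), (3, -2)]
No H-H contacts found.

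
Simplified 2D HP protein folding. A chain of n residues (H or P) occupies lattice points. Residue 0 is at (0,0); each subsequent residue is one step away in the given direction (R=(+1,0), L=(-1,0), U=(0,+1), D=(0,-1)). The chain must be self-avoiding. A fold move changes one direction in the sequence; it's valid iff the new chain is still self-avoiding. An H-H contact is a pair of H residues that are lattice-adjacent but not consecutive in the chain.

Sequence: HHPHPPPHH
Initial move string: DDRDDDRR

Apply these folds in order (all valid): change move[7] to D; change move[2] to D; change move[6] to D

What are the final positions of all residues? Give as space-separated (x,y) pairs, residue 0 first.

Initial moves: DDRDDDRR
Fold: move[7]->D => DDRDDDRD (positions: [(0, 0), (0, -1), (0, -2), (1, -2), (1, -3), (1, -4), (1, -5), (2, -5), (2, -6)])
Fold: move[2]->D => DDDDDDRD (positions: [(0, 0), (0, -1), (0, -2), (0, -3), (0, -4), (0, -5), (0, -6), (1, -6), (1, -7)])
Fold: move[6]->D => DDDDDDDD (positions: [(0, 0), (0, -1), (0, -2), (0, -3), (0, -4), (0, -5), (0, -6), (0, -7), (0, -8)])

Answer: (0,0) (0,-1) (0,-2) (0,-3) (0,-4) (0,-5) (0,-6) (0,-7) (0,-8)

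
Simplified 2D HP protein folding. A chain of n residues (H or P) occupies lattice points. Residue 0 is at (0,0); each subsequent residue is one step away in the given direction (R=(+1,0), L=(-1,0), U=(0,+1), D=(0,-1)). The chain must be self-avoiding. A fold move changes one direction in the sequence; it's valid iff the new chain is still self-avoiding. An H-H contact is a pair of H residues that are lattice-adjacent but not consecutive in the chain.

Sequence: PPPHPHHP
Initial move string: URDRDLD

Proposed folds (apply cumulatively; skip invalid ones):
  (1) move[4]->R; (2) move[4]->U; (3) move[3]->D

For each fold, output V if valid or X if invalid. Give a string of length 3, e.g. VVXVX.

Answer: XXV

Derivation:
Initial: URDRDLD -> [(0, 0), (0, 1), (1, 1), (1, 0), (2, 0), (2, -1), (1, -1), (1, -2)]
Fold 1: move[4]->R => URDRRLD INVALID (collision), skipped
Fold 2: move[4]->U => URDRULD INVALID (collision), skipped
Fold 3: move[3]->D => URDDDLD VALID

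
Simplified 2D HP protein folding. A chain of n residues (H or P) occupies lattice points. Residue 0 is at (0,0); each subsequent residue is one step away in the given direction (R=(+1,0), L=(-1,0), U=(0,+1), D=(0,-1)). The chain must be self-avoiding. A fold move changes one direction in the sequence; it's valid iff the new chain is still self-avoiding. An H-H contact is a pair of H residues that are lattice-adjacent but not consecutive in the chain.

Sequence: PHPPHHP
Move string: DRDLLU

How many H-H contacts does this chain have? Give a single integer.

Answer: 1

Derivation:
Positions: [(0, 0), (0, -1), (1, -1), (1, -2), (0, -2), (-1, -2), (-1, -1)]
H-H contact: residue 1 @(0,-1) - residue 4 @(0, -2)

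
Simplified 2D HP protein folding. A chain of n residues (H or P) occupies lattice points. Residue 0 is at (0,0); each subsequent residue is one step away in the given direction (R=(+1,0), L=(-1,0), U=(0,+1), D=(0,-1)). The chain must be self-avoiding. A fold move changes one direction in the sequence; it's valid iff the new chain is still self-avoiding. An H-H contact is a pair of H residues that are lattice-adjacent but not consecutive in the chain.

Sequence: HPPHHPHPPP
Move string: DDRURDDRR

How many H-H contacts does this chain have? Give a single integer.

Answer: 1

Derivation:
Positions: [(0, 0), (0, -1), (0, -2), (1, -2), (1, -1), (2, -1), (2, -2), (2, -3), (3, -3), (4, -3)]
H-H contact: residue 3 @(1,-2) - residue 6 @(2, -2)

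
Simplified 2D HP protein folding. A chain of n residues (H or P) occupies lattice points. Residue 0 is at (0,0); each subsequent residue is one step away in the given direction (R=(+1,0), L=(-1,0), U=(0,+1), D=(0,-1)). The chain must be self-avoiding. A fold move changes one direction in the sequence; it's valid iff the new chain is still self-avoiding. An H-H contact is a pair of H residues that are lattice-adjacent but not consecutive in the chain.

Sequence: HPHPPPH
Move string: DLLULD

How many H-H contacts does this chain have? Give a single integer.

Positions: [(0, 0), (0, -1), (-1, -1), (-2, -1), (-2, 0), (-3, 0), (-3, -1)]
No H-H contacts found.

Answer: 0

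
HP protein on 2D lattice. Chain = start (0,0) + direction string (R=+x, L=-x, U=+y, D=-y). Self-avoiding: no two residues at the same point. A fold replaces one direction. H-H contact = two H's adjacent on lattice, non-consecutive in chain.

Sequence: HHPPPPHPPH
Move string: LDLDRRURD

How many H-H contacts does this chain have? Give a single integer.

Answer: 1

Derivation:
Positions: [(0, 0), (-1, 0), (-1, -1), (-2, -1), (-2, -2), (-1, -2), (0, -2), (0, -1), (1, -1), (1, -2)]
H-H contact: residue 6 @(0,-2) - residue 9 @(1, -2)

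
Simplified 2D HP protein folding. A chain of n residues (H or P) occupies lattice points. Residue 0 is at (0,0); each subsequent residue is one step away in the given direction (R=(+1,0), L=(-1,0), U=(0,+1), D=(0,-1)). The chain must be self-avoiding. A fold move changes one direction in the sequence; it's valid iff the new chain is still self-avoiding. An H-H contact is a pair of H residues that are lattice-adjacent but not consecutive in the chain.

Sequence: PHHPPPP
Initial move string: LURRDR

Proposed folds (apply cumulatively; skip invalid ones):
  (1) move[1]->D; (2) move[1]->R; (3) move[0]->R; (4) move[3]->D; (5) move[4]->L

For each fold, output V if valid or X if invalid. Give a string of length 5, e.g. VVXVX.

Initial: LURRDR -> [(0, 0), (-1, 0), (-1, 1), (0, 1), (1, 1), (1, 0), (2, 0)]
Fold 1: move[1]->D => LDRRDR VALID
Fold 2: move[1]->R => LRRRDR INVALID (collision), skipped
Fold 3: move[0]->R => RDRRDR VALID
Fold 4: move[3]->D => RDRDDR VALID
Fold 5: move[4]->L => RDRDLR INVALID (collision), skipped

Answer: VXVVX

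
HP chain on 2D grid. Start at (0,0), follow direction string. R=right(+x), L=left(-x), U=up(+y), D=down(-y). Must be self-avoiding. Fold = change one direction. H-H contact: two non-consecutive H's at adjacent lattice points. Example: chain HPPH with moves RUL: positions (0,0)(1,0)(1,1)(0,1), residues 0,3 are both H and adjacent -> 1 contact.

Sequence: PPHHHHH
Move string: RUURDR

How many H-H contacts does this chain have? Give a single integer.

Answer: 1

Derivation:
Positions: [(0, 0), (1, 0), (1, 1), (1, 2), (2, 2), (2, 1), (3, 1)]
H-H contact: residue 2 @(1,1) - residue 5 @(2, 1)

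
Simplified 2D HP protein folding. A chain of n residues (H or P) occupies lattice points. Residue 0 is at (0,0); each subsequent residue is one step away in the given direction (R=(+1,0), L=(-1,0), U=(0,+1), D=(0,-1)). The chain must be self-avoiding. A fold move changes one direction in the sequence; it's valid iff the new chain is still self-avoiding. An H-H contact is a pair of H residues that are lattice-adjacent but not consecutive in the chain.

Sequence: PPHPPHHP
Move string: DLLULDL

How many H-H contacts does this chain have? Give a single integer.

Answer: 0

Derivation:
Positions: [(0, 0), (0, -1), (-1, -1), (-2, -1), (-2, 0), (-3, 0), (-3, -1), (-4, -1)]
No H-H contacts found.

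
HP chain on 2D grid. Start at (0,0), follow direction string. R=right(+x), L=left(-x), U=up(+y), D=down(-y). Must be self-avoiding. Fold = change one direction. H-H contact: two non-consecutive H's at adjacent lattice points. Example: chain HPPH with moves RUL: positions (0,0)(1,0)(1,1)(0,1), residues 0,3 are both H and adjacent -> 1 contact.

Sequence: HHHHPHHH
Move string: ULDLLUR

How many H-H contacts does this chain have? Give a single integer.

Positions: [(0, 0), (0, 1), (-1, 1), (-1, 0), (-2, 0), (-3, 0), (-3, 1), (-2, 1)]
H-H contact: residue 0 @(0,0) - residue 3 @(-1, 0)
H-H contact: residue 2 @(-1,1) - residue 7 @(-2, 1)

Answer: 2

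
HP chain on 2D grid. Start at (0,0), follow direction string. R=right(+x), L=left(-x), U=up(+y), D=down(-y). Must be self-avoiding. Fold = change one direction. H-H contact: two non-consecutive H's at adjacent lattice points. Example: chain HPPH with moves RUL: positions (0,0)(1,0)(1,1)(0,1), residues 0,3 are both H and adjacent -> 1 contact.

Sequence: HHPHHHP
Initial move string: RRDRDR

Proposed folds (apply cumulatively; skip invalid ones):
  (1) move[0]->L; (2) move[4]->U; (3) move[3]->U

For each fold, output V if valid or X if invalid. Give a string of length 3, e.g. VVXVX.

Answer: XVX

Derivation:
Initial: RRDRDR -> [(0, 0), (1, 0), (2, 0), (2, -1), (3, -1), (3, -2), (4, -2)]
Fold 1: move[0]->L => LRDRDR INVALID (collision), skipped
Fold 2: move[4]->U => RRDRUR VALID
Fold 3: move[3]->U => RRDUUR INVALID (collision), skipped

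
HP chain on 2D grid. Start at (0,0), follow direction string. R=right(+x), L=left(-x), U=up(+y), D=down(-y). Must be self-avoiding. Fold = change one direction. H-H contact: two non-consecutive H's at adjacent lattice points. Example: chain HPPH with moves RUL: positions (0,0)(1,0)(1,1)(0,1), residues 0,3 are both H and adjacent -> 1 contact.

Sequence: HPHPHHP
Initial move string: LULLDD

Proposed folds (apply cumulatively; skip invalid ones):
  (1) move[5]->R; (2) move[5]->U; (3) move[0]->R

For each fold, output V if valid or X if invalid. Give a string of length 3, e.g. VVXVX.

Initial: LULLDD -> [(0, 0), (-1, 0), (-1, 1), (-2, 1), (-3, 1), (-3, 0), (-3, -1)]
Fold 1: move[5]->R => LULLDR VALID
Fold 2: move[5]->U => LULLDU INVALID (collision), skipped
Fold 3: move[0]->R => RULLDR INVALID (collision), skipped

Answer: VXX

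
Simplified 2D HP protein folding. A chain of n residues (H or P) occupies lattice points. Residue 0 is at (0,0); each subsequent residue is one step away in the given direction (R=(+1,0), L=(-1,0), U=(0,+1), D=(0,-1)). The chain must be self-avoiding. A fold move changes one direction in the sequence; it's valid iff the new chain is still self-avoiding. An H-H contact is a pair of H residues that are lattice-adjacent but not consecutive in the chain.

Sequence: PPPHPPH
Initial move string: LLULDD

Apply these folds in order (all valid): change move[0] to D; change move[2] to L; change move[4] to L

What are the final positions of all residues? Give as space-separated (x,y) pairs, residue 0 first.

Initial moves: LLULDD
Fold: move[0]->D => DLULDD (positions: [(0, 0), (0, -1), (-1, -1), (-1, 0), (-2, 0), (-2, -1), (-2, -2)])
Fold: move[2]->L => DLLLDD (positions: [(0, 0), (0, -1), (-1, -1), (-2, -1), (-3, -1), (-3, -2), (-3, -3)])
Fold: move[4]->L => DLLLLD (positions: [(0, 0), (0, -1), (-1, -1), (-2, -1), (-3, -1), (-4, -1), (-4, -2)])

Answer: (0,0) (0,-1) (-1,-1) (-2,-1) (-3,-1) (-4,-1) (-4,-2)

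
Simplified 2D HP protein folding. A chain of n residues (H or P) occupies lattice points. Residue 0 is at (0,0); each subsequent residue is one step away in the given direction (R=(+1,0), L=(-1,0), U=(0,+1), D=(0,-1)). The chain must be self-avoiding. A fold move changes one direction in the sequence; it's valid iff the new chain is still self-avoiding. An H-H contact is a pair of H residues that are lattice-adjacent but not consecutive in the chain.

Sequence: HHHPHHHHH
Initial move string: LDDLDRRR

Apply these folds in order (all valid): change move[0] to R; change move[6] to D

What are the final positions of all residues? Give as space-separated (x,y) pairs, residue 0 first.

Initial moves: LDDLDRRR
Fold: move[0]->R => RDDLDRRR (positions: [(0, 0), (1, 0), (1, -1), (1, -2), (0, -2), (0, -3), (1, -3), (2, -3), (3, -3)])
Fold: move[6]->D => RDDLDRDR (positions: [(0, 0), (1, 0), (1, -1), (1, -2), (0, -2), (0, -3), (1, -3), (1, -4), (2, -4)])

Answer: (0,0) (1,0) (1,-1) (1,-2) (0,-2) (0,-3) (1,-3) (1,-4) (2,-4)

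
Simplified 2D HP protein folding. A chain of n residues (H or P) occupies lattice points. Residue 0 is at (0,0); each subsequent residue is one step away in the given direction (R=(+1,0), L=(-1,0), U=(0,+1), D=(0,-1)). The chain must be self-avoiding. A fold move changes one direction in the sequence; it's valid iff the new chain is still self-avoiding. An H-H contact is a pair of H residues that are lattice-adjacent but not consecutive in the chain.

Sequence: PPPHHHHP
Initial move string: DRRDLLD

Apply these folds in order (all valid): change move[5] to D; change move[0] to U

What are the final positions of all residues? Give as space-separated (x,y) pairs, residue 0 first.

Initial moves: DRRDLLD
Fold: move[5]->D => DRRDLDD (positions: [(0, 0), (0, -1), (1, -1), (2, -1), (2, -2), (1, -2), (1, -3), (1, -4)])
Fold: move[0]->U => URRDLDD (positions: [(0, 0), (0, 1), (1, 1), (2, 1), (2, 0), (1, 0), (1, -1), (1, -2)])

Answer: (0,0) (0,1) (1,1) (2,1) (2,0) (1,0) (1,-1) (1,-2)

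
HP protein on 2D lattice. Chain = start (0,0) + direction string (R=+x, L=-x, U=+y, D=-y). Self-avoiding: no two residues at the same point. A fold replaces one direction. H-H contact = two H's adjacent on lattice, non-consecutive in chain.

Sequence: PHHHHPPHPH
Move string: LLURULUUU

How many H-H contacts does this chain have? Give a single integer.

Answer: 1

Derivation:
Positions: [(0, 0), (-1, 0), (-2, 0), (-2, 1), (-1, 1), (-1, 2), (-2, 2), (-2, 3), (-2, 4), (-2, 5)]
H-H contact: residue 1 @(-1,0) - residue 4 @(-1, 1)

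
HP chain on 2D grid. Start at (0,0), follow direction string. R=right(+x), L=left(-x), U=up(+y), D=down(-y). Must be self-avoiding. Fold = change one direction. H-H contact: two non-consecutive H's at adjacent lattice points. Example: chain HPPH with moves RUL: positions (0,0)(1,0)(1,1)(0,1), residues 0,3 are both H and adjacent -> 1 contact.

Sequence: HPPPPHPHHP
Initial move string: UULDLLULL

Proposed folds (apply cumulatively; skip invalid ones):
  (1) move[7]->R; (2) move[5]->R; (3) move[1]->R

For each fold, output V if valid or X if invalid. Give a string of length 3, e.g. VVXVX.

Initial: UULDLLULL -> [(0, 0), (0, 1), (0, 2), (-1, 2), (-1, 1), (-2, 1), (-3, 1), (-3, 2), (-4, 2), (-5, 2)]
Fold 1: move[7]->R => UULDLLURL INVALID (collision), skipped
Fold 2: move[5]->R => UULDLRULL INVALID (collision), skipped
Fold 3: move[1]->R => URLDLLULL INVALID (collision), skipped

Answer: XXX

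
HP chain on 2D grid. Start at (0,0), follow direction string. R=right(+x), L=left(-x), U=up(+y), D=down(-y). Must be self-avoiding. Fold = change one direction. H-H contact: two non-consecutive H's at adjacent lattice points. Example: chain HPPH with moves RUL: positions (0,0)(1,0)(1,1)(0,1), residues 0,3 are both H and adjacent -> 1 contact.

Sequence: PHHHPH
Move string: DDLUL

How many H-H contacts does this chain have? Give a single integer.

Answer: 0

Derivation:
Positions: [(0, 0), (0, -1), (0, -2), (-1, -2), (-1, -1), (-2, -1)]
No H-H contacts found.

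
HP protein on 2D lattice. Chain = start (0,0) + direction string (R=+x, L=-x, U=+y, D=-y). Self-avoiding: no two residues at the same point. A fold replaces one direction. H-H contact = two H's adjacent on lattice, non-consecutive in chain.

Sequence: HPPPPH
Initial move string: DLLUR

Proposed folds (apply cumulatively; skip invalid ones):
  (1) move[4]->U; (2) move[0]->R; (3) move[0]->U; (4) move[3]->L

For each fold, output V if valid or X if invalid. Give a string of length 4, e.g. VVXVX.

Answer: VXVV

Derivation:
Initial: DLLUR -> [(0, 0), (0, -1), (-1, -1), (-2, -1), (-2, 0), (-1, 0)]
Fold 1: move[4]->U => DLLUU VALID
Fold 2: move[0]->R => RLLUU INVALID (collision), skipped
Fold 3: move[0]->U => ULLUU VALID
Fold 4: move[3]->L => ULLLU VALID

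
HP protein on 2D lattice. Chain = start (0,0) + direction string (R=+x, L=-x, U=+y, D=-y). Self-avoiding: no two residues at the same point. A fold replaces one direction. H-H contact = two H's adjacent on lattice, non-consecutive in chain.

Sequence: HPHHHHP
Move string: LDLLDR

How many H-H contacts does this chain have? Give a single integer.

Positions: [(0, 0), (-1, 0), (-1, -1), (-2, -1), (-3, -1), (-3, -2), (-2, -2)]
No H-H contacts found.

Answer: 0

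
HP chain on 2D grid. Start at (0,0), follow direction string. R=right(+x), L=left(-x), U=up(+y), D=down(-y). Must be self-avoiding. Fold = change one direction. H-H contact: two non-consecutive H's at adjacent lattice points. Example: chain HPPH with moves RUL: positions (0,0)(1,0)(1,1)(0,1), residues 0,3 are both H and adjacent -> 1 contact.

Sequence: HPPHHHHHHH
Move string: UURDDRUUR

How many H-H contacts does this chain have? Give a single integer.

Positions: [(0, 0), (0, 1), (0, 2), (1, 2), (1, 1), (1, 0), (2, 0), (2, 1), (2, 2), (3, 2)]
H-H contact: residue 0 @(0,0) - residue 5 @(1, 0)
H-H contact: residue 3 @(1,2) - residue 8 @(2, 2)
H-H contact: residue 4 @(1,1) - residue 7 @(2, 1)

Answer: 3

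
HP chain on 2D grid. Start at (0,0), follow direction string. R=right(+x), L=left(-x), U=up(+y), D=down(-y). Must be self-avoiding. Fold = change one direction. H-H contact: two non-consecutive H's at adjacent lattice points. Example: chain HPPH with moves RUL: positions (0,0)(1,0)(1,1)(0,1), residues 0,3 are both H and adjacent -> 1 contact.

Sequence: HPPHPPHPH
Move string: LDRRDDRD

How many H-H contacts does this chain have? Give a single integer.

Positions: [(0, 0), (-1, 0), (-1, -1), (0, -1), (1, -1), (1, -2), (1, -3), (2, -3), (2, -4)]
H-H contact: residue 0 @(0,0) - residue 3 @(0, -1)

Answer: 1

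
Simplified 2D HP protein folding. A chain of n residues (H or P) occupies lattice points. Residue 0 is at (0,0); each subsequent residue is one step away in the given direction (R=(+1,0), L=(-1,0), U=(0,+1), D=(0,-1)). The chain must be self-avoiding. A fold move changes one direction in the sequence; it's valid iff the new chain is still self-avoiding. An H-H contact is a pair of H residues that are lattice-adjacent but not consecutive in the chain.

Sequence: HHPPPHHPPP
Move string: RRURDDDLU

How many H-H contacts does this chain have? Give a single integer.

Answer: 0

Derivation:
Positions: [(0, 0), (1, 0), (2, 0), (2, 1), (3, 1), (3, 0), (3, -1), (3, -2), (2, -2), (2, -1)]
No H-H contacts found.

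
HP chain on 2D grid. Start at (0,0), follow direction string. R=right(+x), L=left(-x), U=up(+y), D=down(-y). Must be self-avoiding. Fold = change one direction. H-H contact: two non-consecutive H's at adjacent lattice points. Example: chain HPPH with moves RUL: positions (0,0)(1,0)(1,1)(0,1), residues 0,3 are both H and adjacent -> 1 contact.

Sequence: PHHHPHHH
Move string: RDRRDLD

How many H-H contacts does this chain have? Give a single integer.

Positions: [(0, 0), (1, 0), (1, -1), (2, -1), (3, -1), (3, -2), (2, -2), (2, -3)]
H-H contact: residue 3 @(2,-1) - residue 6 @(2, -2)

Answer: 1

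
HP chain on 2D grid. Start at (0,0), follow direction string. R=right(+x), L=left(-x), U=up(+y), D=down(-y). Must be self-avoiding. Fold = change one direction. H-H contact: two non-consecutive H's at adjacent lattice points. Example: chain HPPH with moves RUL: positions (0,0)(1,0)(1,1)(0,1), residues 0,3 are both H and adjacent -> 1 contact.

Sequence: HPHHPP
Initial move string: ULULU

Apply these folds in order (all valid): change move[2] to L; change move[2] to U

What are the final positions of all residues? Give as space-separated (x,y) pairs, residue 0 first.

Initial moves: ULULU
Fold: move[2]->L => ULLLU (positions: [(0, 0), (0, 1), (-1, 1), (-2, 1), (-3, 1), (-3, 2)])
Fold: move[2]->U => ULULU (positions: [(0, 0), (0, 1), (-1, 1), (-1, 2), (-2, 2), (-2, 3)])

Answer: (0,0) (0,1) (-1,1) (-1,2) (-2,2) (-2,3)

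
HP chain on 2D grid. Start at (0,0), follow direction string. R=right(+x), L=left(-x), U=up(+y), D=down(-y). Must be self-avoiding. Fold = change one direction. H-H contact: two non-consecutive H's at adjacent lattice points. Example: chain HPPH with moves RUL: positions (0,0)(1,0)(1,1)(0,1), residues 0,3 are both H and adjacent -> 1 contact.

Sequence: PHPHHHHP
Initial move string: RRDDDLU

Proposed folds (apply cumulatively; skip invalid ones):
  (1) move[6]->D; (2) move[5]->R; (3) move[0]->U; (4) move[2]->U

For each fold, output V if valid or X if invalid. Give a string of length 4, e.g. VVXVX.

Answer: VVVX

Derivation:
Initial: RRDDDLU -> [(0, 0), (1, 0), (2, 0), (2, -1), (2, -2), (2, -3), (1, -3), (1, -2)]
Fold 1: move[6]->D => RRDDDLD VALID
Fold 2: move[5]->R => RRDDDRD VALID
Fold 3: move[0]->U => URDDDRD VALID
Fold 4: move[2]->U => URUDDRD INVALID (collision), skipped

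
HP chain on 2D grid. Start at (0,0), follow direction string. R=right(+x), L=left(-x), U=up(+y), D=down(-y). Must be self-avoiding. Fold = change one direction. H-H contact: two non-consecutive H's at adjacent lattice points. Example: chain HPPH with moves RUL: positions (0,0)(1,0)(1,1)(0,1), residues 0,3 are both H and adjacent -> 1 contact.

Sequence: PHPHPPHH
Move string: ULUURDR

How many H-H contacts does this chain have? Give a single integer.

Answer: 2

Derivation:
Positions: [(0, 0), (0, 1), (-1, 1), (-1, 2), (-1, 3), (0, 3), (0, 2), (1, 2)]
H-H contact: residue 1 @(0,1) - residue 6 @(0, 2)
H-H contact: residue 3 @(-1,2) - residue 6 @(0, 2)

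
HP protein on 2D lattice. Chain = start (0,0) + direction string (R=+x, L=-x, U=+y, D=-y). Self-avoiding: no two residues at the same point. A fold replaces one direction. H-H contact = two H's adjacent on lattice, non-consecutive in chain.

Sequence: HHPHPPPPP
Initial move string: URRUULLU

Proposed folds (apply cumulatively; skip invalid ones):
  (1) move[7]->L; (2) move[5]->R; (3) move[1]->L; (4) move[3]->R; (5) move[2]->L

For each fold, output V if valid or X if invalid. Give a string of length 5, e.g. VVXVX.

Initial: URRUULLU -> [(0, 0), (0, 1), (1, 1), (2, 1), (2, 2), (2, 3), (1, 3), (0, 3), (0, 4)]
Fold 1: move[7]->L => URRUULLL VALID
Fold 2: move[5]->R => URRUURLL INVALID (collision), skipped
Fold 3: move[1]->L => ULRUULLL INVALID (collision), skipped
Fold 4: move[3]->R => URRRULLL VALID
Fold 5: move[2]->L => URLRULLL INVALID (collision), skipped

Answer: VXXVX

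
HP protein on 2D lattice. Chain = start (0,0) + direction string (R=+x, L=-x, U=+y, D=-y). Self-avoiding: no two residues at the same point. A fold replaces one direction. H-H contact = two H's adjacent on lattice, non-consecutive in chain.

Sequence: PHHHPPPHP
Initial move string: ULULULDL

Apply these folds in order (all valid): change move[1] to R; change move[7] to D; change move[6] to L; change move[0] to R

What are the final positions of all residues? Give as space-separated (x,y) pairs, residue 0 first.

Answer: (0,0) (1,0) (2,0) (2,1) (1,1) (1,2) (0,2) (-1,2) (-1,1)

Derivation:
Initial moves: ULULULDL
Fold: move[1]->R => URULULDL (positions: [(0, 0), (0, 1), (1, 1), (1, 2), (0, 2), (0, 3), (-1, 3), (-1, 2), (-2, 2)])
Fold: move[7]->D => URULULDD (positions: [(0, 0), (0, 1), (1, 1), (1, 2), (0, 2), (0, 3), (-1, 3), (-1, 2), (-1, 1)])
Fold: move[6]->L => URULULLD (positions: [(0, 0), (0, 1), (1, 1), (1, 2), (0, 2), (0, 3), (-1, 3), (-2, 3), (-2, 2)])
Fold: move[0]->R => RRULULLD (positions: [(0, 0), (1, 0), (2, 0), (2, 1), (1, 1), (1, 2), (0, 2), (-1, 2), (-1, 1)])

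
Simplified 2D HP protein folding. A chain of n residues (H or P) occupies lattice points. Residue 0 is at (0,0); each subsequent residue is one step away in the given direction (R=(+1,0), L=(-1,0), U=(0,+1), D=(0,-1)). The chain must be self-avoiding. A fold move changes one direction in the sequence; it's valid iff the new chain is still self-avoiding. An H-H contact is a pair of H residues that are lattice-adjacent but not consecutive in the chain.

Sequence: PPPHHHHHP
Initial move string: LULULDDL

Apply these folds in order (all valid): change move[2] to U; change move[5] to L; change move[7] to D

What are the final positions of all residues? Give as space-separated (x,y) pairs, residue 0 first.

Answer: (0,0) (-1,0) (-1,1) (-1,2) (-1,3) (-2,3) (-3,3) (-3,2) (-3,1)

Derivation:
Initial moves: LULULDDL
Fold: move[2]->U => LUUULDDL (positions: [(0, 0), (-1, 0), (-1, 1), (-1, 2), (-1, 3), (-2, 3), (-2, 2), (-2, 1), (-3, 1)])
Fold: move[5]->L => LUUULLDL (positions: [(0, 0), (-1, 0), (-1, 1), (-1, 2), (-1, 3), (-2, 3), (-3, 3), (-3, 2), (-4, 2)])
Fold: move[7]->D => LUUULLDD (positions: [(0, 0), (-1, 0), (-1, 1), (-1, 2), (-1, 3), (-2, 3), (-3, 3), (-3, 2), (-3, 1)])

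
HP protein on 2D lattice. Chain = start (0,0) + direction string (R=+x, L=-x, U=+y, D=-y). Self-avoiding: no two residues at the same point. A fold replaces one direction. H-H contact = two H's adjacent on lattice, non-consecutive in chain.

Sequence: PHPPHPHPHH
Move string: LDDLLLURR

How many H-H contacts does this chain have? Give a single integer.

Answer: 1

Derivation:
Positions: [(0, 0), (-1, 0), (-1, -1), (-1, -2), (-2, -2), (-3, -2), (-4, -2), (-4, -1), (-3, -1), (-2, -1)]
H-H contact: residue 4 @(-2,-2) - residue 9 @(-2, -1)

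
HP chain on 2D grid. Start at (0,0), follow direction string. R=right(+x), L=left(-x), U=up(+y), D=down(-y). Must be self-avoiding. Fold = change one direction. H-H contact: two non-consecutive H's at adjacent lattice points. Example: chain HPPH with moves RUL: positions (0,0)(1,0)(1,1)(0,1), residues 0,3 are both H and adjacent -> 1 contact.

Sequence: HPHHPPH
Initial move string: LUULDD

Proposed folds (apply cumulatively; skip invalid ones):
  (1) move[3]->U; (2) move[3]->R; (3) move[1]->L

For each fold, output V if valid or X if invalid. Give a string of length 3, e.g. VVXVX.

Initial: LUULDD -> [(0, 0), (-1, 0), (-1, 1), (-1, 2), (-2, 2), (-2, 1), (-2, 0)]
Fold 1: move[3]->U => LUUUDD INVALID (collision), skipped
Fold 2: move[3]->R => LUURDD INVALID (collision), skipped
Fold 3: move[1]->L => LLULDD VALID

Answer: XXV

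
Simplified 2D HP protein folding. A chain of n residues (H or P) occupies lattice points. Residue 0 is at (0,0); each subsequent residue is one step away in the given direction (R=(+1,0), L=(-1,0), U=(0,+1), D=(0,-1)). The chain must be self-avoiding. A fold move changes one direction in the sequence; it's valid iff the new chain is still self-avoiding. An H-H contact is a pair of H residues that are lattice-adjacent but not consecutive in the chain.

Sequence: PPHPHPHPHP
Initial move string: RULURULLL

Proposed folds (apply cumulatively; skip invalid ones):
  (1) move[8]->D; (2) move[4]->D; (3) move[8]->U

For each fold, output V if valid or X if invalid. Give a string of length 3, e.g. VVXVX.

Answer: VXV

Derivation:
Initial: RULURULLL -> [(0, 0), (1, 0), (1, 1), (0, 1), (0, 2), (1, 2), (1, 3), (0, 3), (-1, 3), (-2, 3)]
Fold 1: move[8]->D => RULURULLD VALID
Fold 2: move[4]->D => RULUDULLD INVALID (collision), skipped
Fold 3: move[8]->U => RULURULLU VALID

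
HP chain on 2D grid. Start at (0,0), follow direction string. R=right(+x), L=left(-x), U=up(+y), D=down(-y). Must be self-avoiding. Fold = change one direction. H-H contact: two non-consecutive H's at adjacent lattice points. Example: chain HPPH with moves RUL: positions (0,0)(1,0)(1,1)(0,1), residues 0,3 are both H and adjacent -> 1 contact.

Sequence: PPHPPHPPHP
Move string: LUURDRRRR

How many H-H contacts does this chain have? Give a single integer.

Answer: 1

Derivation:
Positions: [(0, 0), (-1, 0), (-1, 1), (-1, 2), (0, 2), (0, 1), (1, 1), (2, 1), (3, 1), (4, 1)]
H-H contact: residue 2 @(-1,1) - residue 5 @(0, 1)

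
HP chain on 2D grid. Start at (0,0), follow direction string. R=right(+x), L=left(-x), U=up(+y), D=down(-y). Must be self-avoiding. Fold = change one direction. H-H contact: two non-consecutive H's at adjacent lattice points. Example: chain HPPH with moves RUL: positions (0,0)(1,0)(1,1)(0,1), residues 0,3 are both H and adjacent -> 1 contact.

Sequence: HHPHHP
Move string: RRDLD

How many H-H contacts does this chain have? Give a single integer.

Answer: 1

Derivation:
Positions: [(0, 0), (1, 0), (2, 0), (2, -1), (1, -1), (1, -2)]
H-H contact: residue 1 @(1,0) - residue 4 @(1, -1)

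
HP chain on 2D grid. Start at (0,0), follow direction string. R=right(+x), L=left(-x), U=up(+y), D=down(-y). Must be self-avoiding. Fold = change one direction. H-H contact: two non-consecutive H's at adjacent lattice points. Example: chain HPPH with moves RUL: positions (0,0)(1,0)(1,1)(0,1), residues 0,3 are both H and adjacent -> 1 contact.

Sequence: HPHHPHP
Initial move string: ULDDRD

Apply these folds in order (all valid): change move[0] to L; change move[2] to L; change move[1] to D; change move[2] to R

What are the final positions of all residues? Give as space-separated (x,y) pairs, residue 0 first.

Initial moves: ULDDRD
Fold: move[0]->L => LLDDRD (positions: [(0, 0), (-1, 0), (-2, 0), (-2, -1), (-2, -2), (-1, -2), (-1, -3)])
Fold: move[2]->L => LLLDRD (positions: [(0, 0), (-1, 0), (-2, 0), (-3, 0), (-3, -1), (-2, -1), (-2, -2)])
Fold: move[1]->D => LDLDRD (positions: [(0, 0), (-1, 0), (-1, -1), (-2, -1), (-2, -2), (-1, -2), (-1, -3)])
Fold: move[2]->R => LDRDRD (positions: [(0, 0), (-1, 0), (-1, -1), (0, -1), (0, -2), (1, -2), (1, -3)])

Answer: (0,0) (-1,0) (-1,-1) (0,-1) (0,-2) (1,-2) (1,-3)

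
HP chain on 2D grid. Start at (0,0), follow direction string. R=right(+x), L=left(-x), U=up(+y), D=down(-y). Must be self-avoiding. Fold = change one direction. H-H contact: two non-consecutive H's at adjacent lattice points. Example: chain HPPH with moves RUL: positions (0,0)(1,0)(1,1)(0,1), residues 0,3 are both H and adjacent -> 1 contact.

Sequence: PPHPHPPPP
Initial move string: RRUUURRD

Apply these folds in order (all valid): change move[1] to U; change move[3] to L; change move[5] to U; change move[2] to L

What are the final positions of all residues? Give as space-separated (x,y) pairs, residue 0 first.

Answer: (0,0) (1,0) (1,1) (0,1) (-1,1) (-1,2) (-1,3) (0,3) (0,2)

Derivation:
Initial moves: RRUUURRD
Fold: move[1]->U => RUUUURRD (positions: [(0, 0), (1, 0), (1, 1), (1, 2), (1, 3), (1, 4), (2, 4), (3, 4), (3, 3)])
Fold: move[3]->L => RUULURRD (positions: [(0, 0), (1, 0), (1, 1), (1, 2), (0, 2), (0, 3), (1, 3), (2, 3), (2, 2)])
Fold: move[5]->U => RUULUURD (positions: [(0, 0), (1, 0), (1, 1), (1, 2), (0, 2), (0, 3), (0, 4), (1, 4), (1, 3)])
Fold: move[2]->L => RULLUURD (positions: [(0, 0), (1, 0), (1, 1), (0, 1), (-1, 1), (-1, 2), (-1, 3), (0, 3), (0, 2)])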